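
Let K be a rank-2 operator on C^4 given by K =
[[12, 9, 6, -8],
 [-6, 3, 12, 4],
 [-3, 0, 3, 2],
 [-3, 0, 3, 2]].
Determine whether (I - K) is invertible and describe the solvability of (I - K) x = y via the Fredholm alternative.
(I - K) is invertible (det(I - K) = 140 ≠ 0), so for every y in C^4 the equation (I - K) x = y has a unique solution.

K has rank 2 and factors as K = U V^T = u1 v1^T + u2 v2^T with u1 = (3, 1, 0, 0), v1 = (3, 3, 3, -2), u2 = (-1, 3, 1, 1), v2 = (-3, 0, 3, 2) (multiplying out reproduces the displayed K). The nonzero eigenvalues of U V^T coincide with those of the 2 x 2 matrix G = V^T U = [[v1·u1, v1·u2], [v2·u1, v2·u2]] = [[12, 7], [-9, 8]], and by the Sylvester determinant identity det(I_4 - U V^T) = det(I_2 - V^T U) = det([[-11, -7], [9, -7]]) = (-11)(-7) - (-7)(9) = 140. (Direct check: I - K =
[[-11, -9, -6, 8],
 [6, -2, -12, -4],
 [3, 0, -2, -2],
 [3, 0, -3, -1]]
has determinant 140.) The finite-dimensional Fredholm alternative says: either (I - K) is invertible, or ker(I - K) ≠ {0} and then range(I - K) = ker((I - K)^*)^⊥, with dim ker(I - K) = dim ker((I - K)^*). Since det(I - K) ≠ 0, 1 is not an eigenvalue of K and ker(I - K) = {0}, so we are in the first case: for every y there is a unique x = (I - K)^(-1) y. (Explicitly, by the Woodbury identity, (I - U V^T)^(-1) = I + U (I_2 - G)^(-1) V^T.)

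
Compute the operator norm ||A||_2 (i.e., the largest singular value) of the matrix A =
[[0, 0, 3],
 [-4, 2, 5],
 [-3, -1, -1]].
||A||_2 ≈ 7.1257 (= sqrt(largest eigenvalue of A^T A))

||A||_2 = sigma_max(A) = sqrt(lambda_max(A^T A)). Form the symmetric matrix M = A^T A =
[[25, -5, -17],
 [-5, 5, 11],
 [-17, 11, 35]].
Its characteristic polynomial (trace, sum of principal 2x2 minors, determinant of M give the coefficients) is
  p(λ) = det(λ I - M) = λ^3 - 65λ^2 + 740λ - 900.
No integer candidate from the rational root theorem (±divisors of 900) is a root, so the roots are irrational. The cubic discriminant is Δ = 461414000 > 0, so there are three distinct real roots. p(1) = -224 and p(2) = 328 have opposite signs, so a root lies in (1, 2); Newton's method refines it to λ ≈ 1.3799. p(12) = 348 and p(13) = -68 have opposite signs, so a root lies in (12, 13); Newton's method refines it to λ ≈ 12.8451. p(50) = -1400 and p(51) = 426 have opposite signs, so a root lies in (50, 51); Newton's method refines it to λ ≈ 50.775. Check (Vieta): the three roots sum to 65, matching tr M = 65.
So the eigenvalues of A^T A are ≈ 1.3799, 12.8451, 50.775 (all ≥ 0, as they must be for A^T A). The largest is λ_max ≈ 50.775, hence ||A||_2 = sqrt(λ_max) ≈ 7.1257.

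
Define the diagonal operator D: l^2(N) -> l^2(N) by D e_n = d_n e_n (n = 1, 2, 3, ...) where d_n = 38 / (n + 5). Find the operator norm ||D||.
||D|| = 19/3 (attained at n = 1)

For D diagonal, ||D|| = sup_n |d_n| = sup_n 38/(n + 5). This is positive and strictly decreasing in n, so the supremum is attained at n = 1: d_1 = 38/(1 + 5) = 19/3. Hence ||D|| = 19/3.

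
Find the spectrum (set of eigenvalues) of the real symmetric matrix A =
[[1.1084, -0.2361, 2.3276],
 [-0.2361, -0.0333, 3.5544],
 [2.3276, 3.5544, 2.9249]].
sigma(A) ≈ {-3, 1, 6}

A is real symmetric, so its spectrum consists of real eigenvalues. Expanding the characteristic polynomial of the displayed matrix gives
  det(λ I - A) = p(λ) = λ^3 + (-4)λ^2 + (-15)λ + (18).
Solving p(λ) = 0 yields eigenvalues ≈ -3, 1, 6. (A is shown rounded to 4 decimals, so these recover the underlying integer eigenvalues to within that precision.)
Verification: the trace of A = 4 equals the sum of eigenvalues 4, and det(A) ≈ -18.0005 matches the eigenvalue product -18.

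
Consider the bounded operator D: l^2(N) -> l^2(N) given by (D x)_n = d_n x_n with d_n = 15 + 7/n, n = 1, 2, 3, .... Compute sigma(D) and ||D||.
sigma(D) = {15 + 7/n : n ≥ 1} ∪ {15}; ||D|| = 22

A bounded diagonal operator on l^2 with diagonal entries d_n has spectrum equal to the closure of {d_n : n ≥ 1}: every d_n is an eigenvalue (with eigenvector e_n), so {d_n} ⊂ sigma(D); the spectrum is closed, so its closure is too; and for lambda not in the closure, (D - lambda I) has bounded inverse (the diagonal entries 1/(d_n - lambda) are bounded). For our sequence d_n = 15 + 7/n, n = 1, 2, 3, ...:
  - {d_n} = {15 + 7/n : n ≥ 1}; the only limit point is 15
  - closure = {15 + 7/n : n ≥ 1} ∪ {15}
For the norm: a diagonal operator has ||D|| = sup_n |d_n|. Here d_n = 15 + 7/n is positive and decreasing, so sup_n |d_n| = d_1 = 15 + 7 = 22. So ||D|| = 22.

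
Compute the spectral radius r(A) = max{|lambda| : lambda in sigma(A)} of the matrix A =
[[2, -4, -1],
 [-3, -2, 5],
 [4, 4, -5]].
r(A) = 9

The eigenvalues of A are the roots of its characteristic polynomial. With M = A (coefficients from the trace, the sum of principal 2x2 minors, and det A):
  p(λ) = det(λ I - M) = λ^3 + 5λ^2 - 32λ + 36.
By the rational root theorem any rational root is an integer divisor of 36. Testing λ = -9: p(-9) = -729 + 405 + 288 + 36 = 0, so λ = -9 is a root. Dividing out (λ + 9) leaves p(λ) = (λ + 9)(λ^2 - 4λ + 4). For λ^2 - 4λ + 4 the discriminant is 0. It is a perfect square (0^2), so the roots are rational: λ = (4 ± 0)/2 = 2, 2.
Thus the eigenvalues (to 4 decimals) are 2 (modulus 2); -9 (modulus 9). The spectral radius is the largest modulus: r(A) = 9. (Cross-check: r(A) ≤ ||A||_2 ≈ 9.6693; equality holds whenever A is normal, though it can also hold for some non-normal A.)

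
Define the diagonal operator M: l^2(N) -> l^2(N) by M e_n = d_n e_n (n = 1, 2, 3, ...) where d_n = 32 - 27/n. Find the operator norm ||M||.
||M|| = 32

For a diagonal operator on l^2 with entries d_n, ||M|| = sup_n |d_n|. Here d_1 = 5, d_2 = 37/2, ..., and d_n = 32 - 27/n increases monotonically toward 32. All terms lie in [5, 32), so |d_n| = d_n and the supremum is the limit 32, which is not attained by any individual d_n. Hence ||M|| = 32.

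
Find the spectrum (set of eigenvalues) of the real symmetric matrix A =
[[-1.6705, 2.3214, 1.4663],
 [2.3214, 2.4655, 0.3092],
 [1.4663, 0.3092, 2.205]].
sigma(A) ≈ {-3, 2, 4}

A is real symmetric, so its spectrum consists of real eigenvalues. Expanding the characteristic polynomial of the displayed matrix gives
  det(λ I - A) = p(λ) = λ^3 + (-3)λ^2 + (-10)λ + (24).
Solving p(λ) = 0 yields eigenvalues ≈ -3, 2, 4. (A is shown rounded to 4 decimals, so these recover the underlying integer eigenvalues to within that precision.)
Verification: the trace of A = 3 equals the sum of eigenvalues 3, and det(A) ≈ -24.0003 matches the eigenvalue product -24.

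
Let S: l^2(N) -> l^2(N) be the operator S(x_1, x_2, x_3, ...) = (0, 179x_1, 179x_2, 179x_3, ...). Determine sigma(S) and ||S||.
sigma(S) = closed disk {z in C : |z| ≤ 179}; ||S|| = 179

Note S = 179·U where U is the unit right shift (U x)_k = x_{k-1} (with x_0 := 0); so ||S|| = 179||U|| and sigma(S) = 179·sigma(U). ||S x||^2 = sum_{k≥1} |179x_k|^2 = 32041||x||^2, so ||S|| = 179 and sigma(S) ⊂ {|z| ≤ 179}. For any |lambda| < 179, the equation (S - lambda I) x = 0 forces x_1 = 0, then 179x_k = lambda x_{k+1} ⇒ x = 0, so S has no eigenvalues. But (S - lambda I) is not surjective for |lambda| < 179: solving (S - lambda I) x = e_1 would require x_n proportional to (lambda/179)^(-n), which is not in l^2. So every |lambda| < 179 lies in the residual spectrum. The boundary |lambda| = 179 is in the approximate point spectrum (the spectrum is closed). Hence sigma(S) is the closed disk of radius 179.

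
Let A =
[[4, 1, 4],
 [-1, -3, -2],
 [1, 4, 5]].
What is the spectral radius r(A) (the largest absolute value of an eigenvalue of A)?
r(A) ≈ 5.3654

The eigenvalues of A are the roots of its characteristic polynomial. With M = A (coefficients from the trace, the sum of principal 2x2 minors, and det A):
  p(λ) = det(λ I - M) = λ^3 - 6λ^2 - 2λ + 29.
No integer candidate from the rational root theorem (±divisors of 29) is a root, so the roots are irrational. The cubic discriminant is Δ = 8789 > 0, so there are three distinct real roots. p(-3) = -46 and p(-2) = 1 have opposite signs, so a root lies in (-3, -2); Newton's method refines it to λ ≈ -2.0291. p(2) = 9 and p(3) = -4 have opposite signs, so a root lies in (2, 3); Newton's method refines it to λ ≈ 2.6637. p(5) = -6 and p(6) = 17 have opposite signs, so a root lies in (5, 6); Newton's method refines it to λ ≈ 5.3654. Check (Vieta): the three roots sum to 6, matching tr M = 6.
Thus the eigenvalues (to 4 decimals) are -2.0291 (modulus 2.0291); 2.6637 (modulus 2.6637); 5.3654 (modulus 5.3654). The spectral radius is the largest modulus: r(A) ≈ 5.3654. (Cross-check: r(A) ≤ ||A||_2 ≈ 8.8069; equality holds whenever A is normal, though it can also hold for some non-normal A.)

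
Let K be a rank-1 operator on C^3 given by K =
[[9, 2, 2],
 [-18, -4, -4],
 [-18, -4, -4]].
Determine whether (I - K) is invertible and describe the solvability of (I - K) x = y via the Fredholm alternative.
(I - K) is singular (det(I - K) = 0, i.e. 1 ∈ sigma(K)). (I - K) x = y is solvable iff y ⊥ ker((I - K)^*) = span{(9, 2, 2)}, i.e. iff 9y_1 + 2y_2 + 2y_3 = 0. When solvable, the solutions are x = y + c·(1, -2, -2), c arbitrary (ker(I - K) = span{(1, -2, -2)}, dimension 1).

K has rank 1, so it is an outer product K = u v^T: every row of K is a multiple of one row vector. Reading off the entries, u = (1, -2, -2) and v = (9, 2, 2) (row i of K equals u_i·v^T). A rank-one matrix u v^T satisfies K u = u (v·u) and kills the (2)-dimensional subspace v^⊥, so its characteristic polynomial is lambda^2 (lambda - v·u) with v·u = tr K = 1. Hence the eigenvalues of I - K are 1 (multiplicity 2) and 1 - (1) = 0, so det(I - K) = 0. (Direct check: I - K =
[[-8, -2, -2],
 [18, 5, 4],
 [18, 4, 5]]
has determinant 0.) So 1 is an eigenvalue of K and (I - K) is not invertible. The finite-dimensional Fredholm alternative says: either (I - K) is invertible, or ker(I - K) ≠ {0} and then range(I - K) = ker((I - K)^*)^⊥, with dim ker(I - K) = dim ker((I - K)^*). We are in the second case, so we need both kernels. Kernel of I - K: (I - K) u = u - u (v·u) = u - u = 0, so ker(I - K) = span{u} = span{(1, -2, -2)} (it is exactly 1-dimensional because rank(I - K) = 2). Kernel of the adjoint: K is real, so (I - K)^* = I - K^T = I - v u^T, and (I - v u^T) v = v - v (u·v) = 0; hence ker((I - K)^*) = span{v} = span{(9, 2, 2)}. Therefore (I - K) x = y is solvable iff <y, v> = 0, i.e. iff 9y_1 + 2y_2 + 2y_3 = 0. When this holds, K y = u (v·y) = 0, so (I - K) y = y and x = y is a particular solution; the full solution set is the line x = y + c·u = y + c·(1, -2, -2), c ∈ C.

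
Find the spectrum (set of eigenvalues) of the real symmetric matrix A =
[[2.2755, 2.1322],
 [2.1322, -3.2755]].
sigma(A) ≈ {-4, 3}

A is real symmetric, so its spectrum consists of real eigenvalues. Expanding the characteristic polynomial of the displayed matrix gives
  det(λ I - A) = p(λ) = λ^2 + (1)λ + (-12).
Solving p(λ) = 0 yields eigenvalues ≈ -4, 3. (A is shown rounded to 4 decimals, so these recover the underlying integer eigenvalues to within that precision.)
Verification: the trace of A = -1 equals the sum of eigenvalues -1, and det(A) ≈ -11.9997 matches the eigenvalue product -12.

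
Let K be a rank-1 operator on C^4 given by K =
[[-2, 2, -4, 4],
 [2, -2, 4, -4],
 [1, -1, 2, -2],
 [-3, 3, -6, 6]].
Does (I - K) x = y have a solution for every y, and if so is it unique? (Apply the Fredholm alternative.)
(I - K) is invertible (det(I - K) = -3 ≠ 0), so for every y in C^4 the equation (I - K) x = y has a unique solution.

K has rank 1, so it is an outer product K = u v^T: every row of K is a multiple of one row vector. Reading off the entries, u = (2, -2, -1, 3) and v = (-1, 1, -2, 2) (row i of K equals u_i·v^T). A rank-one matrix u v^T satisfies K u = u (v·u) and kills the (3)-dimensional subspace v^⊥, so its characteristic polynomial is lambda^3 (lambda - v·u) with v·u = tr K = 4. Hence the eigenvalues of I - K are 1 (multiplicity 3) and 1 - (4) = -3, so det(I - K) = -3. (Direct check: I - K =
[[3, -2, 4, -4],
 [-2, 3, -4, 4],
 [-1, 1, -1, 2],
 [3, -3, 6, -5]]
has determinant -3.) The finite-dimensional Fredholm alternative says: either (I - K) is invertible, or ker(I - K) ≠ {0} and then range(I - K) = ker((I - K)^*)^⊥, with dim ker(I - K) = dim ker((I - K)^*). Since det(I - K) ≠ 0, 1 is not an eigenvalue of K and ker(I - K) = {0}, so we are in the first case: for every y there is a unique x = (I - K)^(-1) y. Explicitly, by the Sherman–Morrison formula, (I - u v^T)^(-1) = I + u v^T/(1 - v·u), i.e. (I - K)^(-1) = I + K/(-3).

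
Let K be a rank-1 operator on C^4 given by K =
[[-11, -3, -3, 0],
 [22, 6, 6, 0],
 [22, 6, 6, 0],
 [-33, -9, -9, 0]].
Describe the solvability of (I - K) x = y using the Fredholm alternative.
(I - K) is singular (det(I - K) = 0, i.e. 1 ∈ sigma(K)). (I - K) x = y is solvable iff y ⊥ ker((I - K)^*) = span{(-11, -3, -3, 0)}, i.e. iff -11y_1 - 3y_2 - 3y_3 = 0. When solvable, the solutions are x = y + c·(1, -2, -2, 3), c arbitrary (ker(I - K) = span{(1, -2, -2, 3)}, dimension 1).

K has rank 1, so it is an outer product K = u v^T: every row of K is a multiple of one row vector. Reading off the entries, u = (1, -2, -2, 3) and v = (-11, -3, -3, 0) (row i of K equals u_i·v^T). A rank-one matrix u v^T satisfies K u = u (v·u) and kills the (3)-dimensional subspace v^⊥, so its characteristic polynomial is lambda^3 (lambda - v·u) with v·u = tr K = 1. Hence the eigenvalues of I - K are 1 (multiplicity 3) and 1 - (1) = 0, so det(I - K) = 0. (Direct check: I - K =
[[12, 3, 3, 0],
 [-22, -5, -6, 0],
 [-22, -6, -5, 0],
 [33, 9, 9, 1]]
has determinant 0.) So 1 is an eigenvalue of K and (I - K) is not invertible. The finite-dimensional Fredholm alternative says: either (I - K) is invertible, or ker(I - K) ≠ {0} and then range(I - K) = ker((I - K)^*)^⊥, with dim ker(I - K) = dim ker((I - K)^*). We are in the second case, so we need both kernels. Kernel of I - K: (I - K) u = u - u (v·u) = u - u = 0, so ker(I - K) = span{u} = span{(1, -2, -2, 3)} (it is exactly 1-dimensional because rank(I - K) = 3). Kernel of the adjoint: K is real, so (I - K)^* = I - K^T = I - v u^T, and (I - v u^T) v = v - v (u·v) = 0; hence ker((I - K)^*) = span{v} = span{(-11, -3, -3, 0)}. Therefore (I - K) x = y is solvable iff <y, v> = 0, i.e. iff -11y_1 - 3y_2 - 3y_3 = 0. When this holds, K y = u (v·y) = 0, so (I - K) y = y and x = y is a particular solution; the full solution set is the line x = y + c·u = y + c·(1, -2, -2, 3), c ∈ C.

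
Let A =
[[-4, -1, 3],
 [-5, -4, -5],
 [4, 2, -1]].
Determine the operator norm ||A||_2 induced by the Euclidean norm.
||A||_2 ≈ 8.9967 (= sqrt(largest eigenvalue of A^T A))

||A||_2 = sigma_max(A) = sqrt(lambda_max(A^T A)). Form the symmetric matrix M = A^T A =
[[57, 32, 9],
 [32, 21, 15],
 [9, 15, 35]].
Its characteristic polynomial (trace, sum of principal 2x2 minors, determinant of M give the coefficients) is
  p(λ) = det(λ I - M) = λ^3 - 113λ^2 + 2597λ - 169.
No integer candidate from the rational root theorem (±divisors of 169) is a root, so the roots are irrational. The cubic discriminant is Δ = 15974976672 > 0, so there are three distinct real roots. p(0) = -169 and p(1) = 2316 have opposite signs, so a root lies in (0, 1); Newton's method refines it to λ ≈ 0.0653. p(31) = 1536 and p(32) = -9 have opposite signs, so a root lies in (31, 32); Newton's method refines it to λ ≈ 31.9942. p(80) = -3609 and p(81) = 236 have opposite signs, so a root lies in (80, 81); Newton's method refines it to λ ≈ 80.9405. Check (Vieta): the three roots sum to 113, matching tr M = 113.
So the eigenvalues of A^T A are ≈ 0.0653, 31.9942, 80.9405 (all ≥ 0, as they must be for A^T A). The largest is λ_max ≈ 80.9405, hence ||A||_2 = sqrt(λ_max) ≈ 8.9967.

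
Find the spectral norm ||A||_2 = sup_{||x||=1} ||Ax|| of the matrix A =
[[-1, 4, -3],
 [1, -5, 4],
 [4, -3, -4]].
||A||_2 ≈ 8.2943 (= sqrt(largest eigenvalue of A^T A))

||A||_2 = sigma_max(A) = sqrt(lambda_max(A^T A)). Form the symmetric matrix M = A^T A =
[[18, -21, -9],
 [-21, 50, -20],
 [-9, -20, 41]].
Its characteristic polynomial (trace, sum of principal 2x2 minors, determinant of M give the coefficients) is
  p(λ) = det(λ I - M) = λ^3 - 109λ^2 + 2766λ - 9.
No integer candidate from the rational root theorem (±divisors of 9) is a root, so the roots are irrational. The cubic discriminant is Δ = 6252886449 > 0, so there are three distinct real roots. p(0) = -9 and p(1) = 2649 have opposite signs, so a root lies in (0, 1); Newton's method refines it to λ ≈ 0.0033. p(40) = 231 and p(41) = -911 have opposite signs, so a root lies in (40, 41); Newton's method refines it to λ ≈ 40.2006. p(68) = -1505 and p(69) = 405 have opposite signs, so a root lies in (68, 69); Newton's method refines it to λ ≈ 68.7962. Check (Vieta): the three roots sum to 109, matching tr M = 109.
So the eigenvalues of A^T A are ≈ 0.0033, 40.2006, 68.7962 (all ≥ 0, as they must be for A^T A). The largest is λ_max ≈ 68.7962, hence ||A||_2 = sqrt(λ_max) ≈ 8.2943.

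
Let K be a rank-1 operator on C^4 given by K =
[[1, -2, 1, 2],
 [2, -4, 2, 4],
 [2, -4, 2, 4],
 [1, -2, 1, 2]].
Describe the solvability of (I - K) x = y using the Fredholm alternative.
(I - K) is singular (det(I - K) = 0, i.e. 1 ∈ sigma(K)). (I - K) x = y is solvable iff y ⊥ ker((I - K)^*) = span{(1, -2, 1, 2)}, i.e. iff y_1 - 2y_2 + y_3 + 2y_4 = 0. When solvable, the solutions are x = y + c·(1, 2, 2, 1), c arbitrary (ker(I - K) = span{(1, 2, 2, 1)}, dimension 1).

K has rank 1, so it is an outer product K = u v^T: every row of K is a multiple of one row vector. Reading off the entries, u = (1, 2, 2, 1) and v = (1, -2, 1, 2) (row i of K equals u_i·v^T). A rank-one matrix u v^T satisfies K u = u (v·u) and kills the (3)-dimensional subspace v^⊥, so its characteristic polynomial is lambda^3 (lambda - v·u) with v·u = tr K = 1. Hence the eigenvalues of I - K are 1 (multiplicity 3) and 1 - (1) = 0, so det(I - K) = 0. (Direct check: I - K =
[[0, 2, -1, -2],
 [-2, 5, -2, -4],
 [-2, 4, -1, -4],
 [-1, 2, -1, -1]]
has determinant 0.) So 1 is an eigenvalue of K and (I - K) is not invertible. The finite-dimensional Fredholm alternative says: either (I - K) is invertible, or ker(I - K) ≠ {0} and then range(I - K) = ker((I - K)^*)^⊥, with dim ker(I - K) = dim ker((I - K)^*). We are in the second case, so we need both kernels. Kernel of I - K: (I - K) u = u - u (v·u) = u - u = 0, so ker(I - K) = span{u} = span{(1, 2, 2, 1)} (it is exactly 1-dimensional because rank(I - K) = 3). Kernel of the adjoint: K is real, so (I - K)^* = I - K^T = I - v u^T, and (I - v u^T) v = v - v (u·v) = 0; hence ker((I - K)^*) = span{v} = span{(1, -2, 1, 2)}. Therefore (I - K) x = y is solvable iff <y, v> = 0, i.e. iff y_1 - 2y_2 + y_3 + 2y_4 = 0. When this holds, K y = u (v·y) = 0, so (I - K) y = y and x = y is a particular solution; the full solution set is the line x = y + c·u = y + c·(1, 2, 2, 1), c ∈ C.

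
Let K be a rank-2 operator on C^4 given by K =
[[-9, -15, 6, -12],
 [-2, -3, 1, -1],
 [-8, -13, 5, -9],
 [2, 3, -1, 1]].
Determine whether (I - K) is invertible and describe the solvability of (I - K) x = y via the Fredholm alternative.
(I - K) is invertible (det(I - K) = 16 ≠ 0), so for every y in C^4 the equation (I - K) x = y has a unique solution.

K has rank 2 and factors as K = U V^T = u1 v1^T + u2 v2^T with u1 = (3, 0, 2, 0), v1 = (-1, -2, 1, -3), u2 = (3, 1, 3, -1), v2 = (-2, -3, 1, -1) (multiplying out reproduces the displayed K). The nonzero eigenvalues of U V^T coincide with those of the 2 x 2 matrix G = V^T U = [[v1·u1, v1·u2], [v2·u1, v2·u2]] = [[-1, 1], [-4, -5]], and by the Sylvester determinant identity det(I_4 - U V^T) = det(I_2 - V^T U) = det([[2, -1], [4, 6]]) = (2)(6) - (-1)(4) = 16. (Direct check: I - K =
[[10, 15, -6, 12],
 [2, 4, -1, 1],
 [8, 13, -4, 9],
 [-2, -3, 1, 0]]
has determinant 16.) The finite-dimensional Fredholm alternative says: either (I - K) is invertible, or ker(I - K) ≠ {0} and then range(I - K) = ker((I - K)^*)^⊥, with dim ker(I - K) = dim ker((I - K)^*). Since det(I - K) ≠ 0, 1 is not an eigenvalue of K and ker(I - K) = {0}, so we are in the first case: for every y there is a unique x = (I - K)^(-1) y. (Explicitly, by the Woodbury identity, (I - U V^T)^(-1) = I + U (I_2 - G)^(-1) V^T.)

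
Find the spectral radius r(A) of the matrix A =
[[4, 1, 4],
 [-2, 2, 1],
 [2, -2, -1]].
r(A) = (5 + sqrt(33))/2 ≈ 5.3723

The eigenvalues of A are the roots of its characteristic polynomial. With M = A (coefficients from the trace, the sum of principal 2x2 minors, and det A):
  p(λ) = det(λ I - M) = λ^3 - 5λ^2 - 2λ.
The constant term is 0, so λ = 0 is a root. Dividing out λ leaves p(λ) = λ(λ^2 - 5λ - 2). For λ^2 - 5λ - 2 the discriminant is 33. It is nonnegative but not a perfect square, so the roots are real and irrational: λ = (5 ± sqrt(33))/2 ≈ 5.3723, -0.3723.
Thus the eigenvalues (to 4 decimals) are 5.3723 (modulus 5.3723); -0.3723 (modulus 0.3723); 0 (modulus 0). The spectral radius is the largest modulus: r(A) = (5 + sqrt(33))/2 ≈ 5.3723. (Cross-check: r(A) ≤ ||A||_2 ≈ 5.7893; equality holds whenever A is normal, though it can also hold for some non-normal A.)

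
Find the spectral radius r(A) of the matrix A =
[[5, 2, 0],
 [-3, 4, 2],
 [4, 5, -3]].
r(A) ≈ 5.3232

The eigenvalues of A are the roots of its characteristic polynomial. With M = A (coefficients from the trace, the sum of principal 2x2 minors, and det A):
  p(λ) = det(λ I - M) = λ^3 - 6λ^2 - 11λ + 112.
No integer candidate from the rational root theorem (±divisors of 112) is a root, so the roots are irrational. The cubic discriminant is Δ = -99184 < 0, so there is one real root and a complex-conjugate pair. p(-4) = -4 and p(-3) = 64 have opposite signs, so a root lies in (-4, -3); Newton's method refines it to λ ≈ -3.9525. Dividing out (λ - (-3.9525)) leaves approximately λ^2 - 9.9525λ + 28.3368. For λ^2 - 9.9525λ + 28.3368 the discriminant is -14.2955. It is negative, so the remaining roots are the complex-conjugate pair λ ≈ 4.9762 ± 1.8905i. Their product equals the constant term, so |λ|^2 ≈ 28.3368 and |λ| ≈ 5.3232.
Thus the eigenvalues (to 4 decimals) are -3.9525 (modulus 3.9525); 4.9762 ± 1.8905i (modulus 5.3232). The spectral radius is the largest modulus: r(A) ≈ 5.3232. (Cross-check: r(A) ≤ ||A||_2 ≈ 8.4513; equality holds whenever A is normal, though it can also hold for some non-normal A.)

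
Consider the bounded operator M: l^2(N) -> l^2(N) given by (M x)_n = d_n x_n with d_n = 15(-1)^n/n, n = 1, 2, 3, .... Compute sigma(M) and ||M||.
sigma(M) = {15(-1)^n/n : n ≥ 1} ∪ {0}; ||M|| = 15

A bounded diagonal operator on l^2 with diagonal entries d_n has spectrum equal to the closure of {d_n : n ≥ 1}: every d_n is an eigenvalue (with eigenvector e_n), so {d_n} ⊂ sigma(M); the spectrum is closed, so its closure is too; and for lambda not in the closure, (M - lambda I) has bounded inverse (the diagonal entries 1/(d_n - lambda) are bounded). For our sequence d_n = 15(-1)^n/n, n = 1, 2, 3, ...:
  - {d_n} = {15(-1)^n/n : n ≥ 1}; the only limit point is 0
  - closure = {15(-1)^n/n : n ≥ 1} ∪ {0}
For the norm: a diagonal operator has ||M|| = sup_n |d_n|. Here |d_n| = 15/n is decreasing, so sup_n |d_n| = |d_1| = 15. So ||M|| = 15.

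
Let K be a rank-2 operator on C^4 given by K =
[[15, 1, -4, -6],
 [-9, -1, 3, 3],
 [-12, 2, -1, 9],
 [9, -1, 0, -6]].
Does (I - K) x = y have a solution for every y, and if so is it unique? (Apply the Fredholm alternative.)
(I - K) is invertible (det(I - K) = -101 ≠ 0), so for every y in C^4 the equation (I - K) x = y has a unique solution.

K has rank 2 and factors as K = U V^T = u1 v1^T + u2 v2^T with u1 = (3, -2, -1, 1), v1 = (3, 1, -2, 0), u2 = (-2, 1, 3, -2), v2 = (-3, 1, -1, 3) (multiplying out reproduces the displayed K). The nonzero eigenvalues of U V^T coincide with those of the 2 x 2 matrix G = V^T U = [[v1·u1, v1·u2], [v2·u1, v2·u2]] = [[9, -11], [-7, -2]], and by the Sylvester determinant identity det(I_4 - U V^T) = det(I_2 - V^T U) = det([[-8, 11], [7, 3]]) = (-8)(3) - (11)(7) = -101. (Direct check: I - K =
[[-14, -1, 4, 6],
 [9, 2, -3, -3],
 [12, -2, 2, -9],
 [-9, 1, 0, 7]]
has determinant -101.) The finite-dimensional Fredholm alternative says: either (I - K) is invertible, or ker(I - K) ≠ {0} and then range(I - K) = ker((I - K)^*)^⊥, with dim ker(I - K) = dim ker((I - K)^*). Since det(I - K) ≠ 0, 1 is not an eigenvalue of K and ker(I - K) = {0}, so we are in the first case: for every y there is a unique x = (I - K)^(-1) y. (Explicitly, by the Woodbury identity, (I - U V^T)^(-1) = I + U (I_2 - G)^(-1) V^T.)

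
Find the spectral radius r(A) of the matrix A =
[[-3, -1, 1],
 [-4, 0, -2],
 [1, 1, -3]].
r(A) = (4 + sqrt(24))/2 ≈ 4.4495

The eigenvalues of A are the roots of its characteristic polynomial. With M = A (coefficients from the trace, the sum of principal 2x2 minors, and det A):
  p(λ) = det(λ I - M) = λ^3 + 6λ^2 + 6λ - 4.
By the rational root theorem any rational root is an integer divisor of 4. Testing λ = -2: p(-2) = -8 + 24 - 12 - 4 = 0, so λ = -2 is a root. Dividing out (λ + 2) leaves p(λ) = (λ + 2)(λ^2 + 4λ - 2). For λ^2 + 4λ - 2 the discriminant is 24. It is nonnegative but not a perfect square, so the roots are real and irrational: λ = (-4 ± sqrt(24))/2 ≈ 0.4495, -4.4495.
Thus the eigenvalues (to 4 decimals) are 0.4495 (modulus 0.4495); -4.4495 (modulus 4.4495); -2 (modulus 2). The spectral radius is the largest modulus: r(A) = (4 + sqrt(24))/2 ≈ 4.4495. (Cross-check: r(A) ≤ ||A||_2 ≈ 5.1765; equality holds whenever A is normal, though it can also hold for some non-normal A.)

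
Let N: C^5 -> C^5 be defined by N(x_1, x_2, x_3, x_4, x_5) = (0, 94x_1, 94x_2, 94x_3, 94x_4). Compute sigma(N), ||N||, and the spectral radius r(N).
sigma(N) = {0}; ||N|| = 94; r(N) = 0. (N is nilpotent with N^5 = 0.)

On C^5, N is a strictly lower-triangular matrix with 94 on the subdiagonal and zeros elsewhere, so its characteristic polynomial is lambda^5 and every eigenvalue is 0: sigma(N) = {0}. For the operator norm, N e_i = 94e_{i+1} for i = 1, ..., 4 and N e_5 = 0, so the singular values of N are 94 (with multiplicity 4) and 0; hence ||N|| = 94. The spectral radius r(N) = max|lambda| = 0. Note ||N|| > r(N) — characteristic of non-normal nilpotent operators. Indeed N^5 = 0.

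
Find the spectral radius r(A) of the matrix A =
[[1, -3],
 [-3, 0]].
r(A) = (1 + sqrt(37))/2 ≈ 3.5414

The eigenvalues of A are the roots of its characteristic polynomial. With M = A (coefficients from the trace and determinant):
  p(λ) = det(λ I - M) = λ^2 - λ - 9.
For λ^2 - λ - 9 the discriminant is 37. It is nonnegative but not a perfect square, so the roots are real and irrational: λ = (1 ± sqrt(37))/2 ≈ 3.5414, -2.5414.
Thus the eigenvalues (to 4 decimals) are 3.5414 (modulus 3.5414); -2.5414 (modulus 2.5414). The spectral radius is the largest modulus: r(A) = (1 + sqrt(37))/2 ≈ 3.5414. (Cross-check: r(A) ≤ ||A||_2 ≈ 3.5414; equality holds whenever A is normal, though it can also hold for some non-normal A.)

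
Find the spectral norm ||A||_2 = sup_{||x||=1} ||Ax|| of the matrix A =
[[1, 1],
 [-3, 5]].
||A||_2 = sqrt((36 + sqrt(1040))/2) ≈ 5.8416 (= sqrt(largest eigenvalue of A^T A))

||A||_2 = sigma_max(A) = sqrt(lambda_max(A^T A)). Form the symmetric matrix M = A^T A =
[[10, -14],
 [-14, 26]].
Its characteristic polynomial (trace, determinant of M give the coefficients) is
  p(λ) = det(λ I - M) = λ^2 - 36λ + 64.
For λ^2 - 36λ + 64 the discriminant is 1040. It is nonnegative but not a perfect square, so the roots are real and irrational: λ = (36 ± sqrt(1040))/2 ≈ 34.1245, 1.8755.
So the eigenvalues of A^T A are ≈ 1.8755, 34.1245 (all ≥ 0, as they must be for A^T A). The largest is λ_max = (36 + sqrt(1040))/2 ≈ 34.1245, hence ||A||_2 = sqrt(λ_max) = sqrt((36 + sqrt(1040))/2) ≈ 5.8416.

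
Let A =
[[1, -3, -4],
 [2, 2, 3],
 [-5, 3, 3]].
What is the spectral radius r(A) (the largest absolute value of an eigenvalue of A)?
r(A) ≈ 7.5242

The eigenvalues of A are the roots of its characteristic polynomial. With M = A (coefficients from the trace, the sum of principal 2x2 minors, and det A):
  p(λ) = det(λ I - M) = λ^3 - 6λ^2 - 12λ + 4.
No integer candidate from the rational root theorem (±divisors of 4) is a root, so the roots are irrational. The cubic discriminant is Δ = 20304 > 0, so there are three distinct real roots. p(-2) = -4 and p(-1) = 9 have opposite signs, so a root lies in (-2, -1); Newton's method refines it to λ ≈ -1.8168. p(0) = 4 and p(1) = -13 have opposite signs, so a root lies in (0, 1); Newton's method refines it to λ ≈ 0.2926. p(7) = -31 and p(8) = 36 have opposite signs, so a root lies in (7, 8); Newton's method refines it to λ ≈ 7.5242. Check (Vieta): the three roots sum to 6, matching tr M = 6.
Thus the eigenvalues (to 4 decimals) are -1.8168 (modulus 1.8168); 0.2926 (modulus 0.2926); 7.5242 (modulus 7.5242). The spectral radius is the largest modulus: r(A) ≈ 7.5242. (Cross-check: r(A) ≤ ||A||_2 ≈ 8.1055; equality holds whenever A is normal, though it can also hold for some non-normal A.)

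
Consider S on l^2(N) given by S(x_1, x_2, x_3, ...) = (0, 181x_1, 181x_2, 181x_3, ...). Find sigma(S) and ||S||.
sigma(S) = closed disk {z in C : |z| ≤ 181}; ||S|| = 181

Note S = 181·U where U is the unit right shift (U x)_k = x_{k-1} (with x_0 := 0); so ||S|| = 181||U|| and sigma(S) = 181·sigma(U). ||S x||^2 = sum_{k≥1} |181x_k|^2 = 32761||x||^2, so ||S|| = 181 and sigma(S) ⊂ {|z| ≤ 181}. For any |lambda| < 181, the equation (S - lambda I) x = 0 forces x_1 = 0, then 181x_k = lambda x_{k+1} ⇒ x = 0, so S has no eigenvalues. But (S - lambda I) is not surjective for |lambda| < 181: solving (S - lambda I) x = e_1 would require x_n proportional to (lambda/181)^(-n), which is not in l^2. So every |lambda| < 181 lies in the residual spectrum. The boundary |lambda| = 181 is in the approximate point spectrum (the spectrum is closed). Hence sigma(S) is the closed disk of radius 181.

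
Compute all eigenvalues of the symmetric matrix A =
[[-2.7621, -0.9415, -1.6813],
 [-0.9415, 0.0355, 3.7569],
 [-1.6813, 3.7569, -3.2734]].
sigma(A) ≈ {-6, -3, 3}

A is real symmetric, so its spectrum consists of real eigenvalues. Expanding the characteristic polynomial of the displayed matrix gives
  det(λ I - A) = p(λ) = λ^3 + (6)λ^2 + (-9)λ + (-54.0013).
Solving p(λ) = 0 yields eigenvalues ≈ -6, -3, 3. (A is shown rounded to 4 decimals, so these recover the underlying integer eigenvalues to within that precision.)
Verification: the trace of A = -6 equals the sum of eigenvalues -6, and det(A) ≈ 54.0013 matches the eigenvalue product 54.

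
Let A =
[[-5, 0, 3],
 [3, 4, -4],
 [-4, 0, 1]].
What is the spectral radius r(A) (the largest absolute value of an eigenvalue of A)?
r(A) = 4

The eigenvalues of A are the roots of its characteristic polynomial. With M = A (coefficients from the trace, the sum of principal 2x2 minors, and det A):
  p(λ) = det(λ I - M) = λ^3 - 9λ - 28.
By the rational root theorem any rational root is an integer divisor of 28. Testing λ = 4: p(4) = 64 + 0 - 36 - 28 = 0, so λ = 4 is a root. Dividing out (λ - 4) leaves p(λ) = (λ - 4)(λ^2 + 4λ + 7). For λ^2 + 4λ + 7 the discriminant is -12. It is negative, so the roots are the complex-conjugate pair λ = -2 ± (sqrt(12)/2) i ≈ -2 ± 1.7321i. For a conjugate pair the product of the roots equals the constant term, so |λ|^2 = 7 and |λ| = sqrt(7) ≈ 2.6458.
Thus the eigenvalues (to 4 decimals) are -2 ± 1.7321i (modulus 2.6458); 4 (modulus 4). The spectral radius is the largest modulus: r(A) = 4. (Cross-check: r(A) ≤ ||A||_2 ≈ 8.7843; equality holds whenever A is normal, though it can also hold for some non-normal A.)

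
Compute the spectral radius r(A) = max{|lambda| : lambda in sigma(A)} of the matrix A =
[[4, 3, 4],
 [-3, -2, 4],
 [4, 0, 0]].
r(A) ≈ 6.3481

The eigenvalues of A are the roots of its characteristic polynomial. With M = A (coefficients from the trace, the sum of principal 2x2 minors, and det A):
  p(λ) = det(λ I - M) = λ^3 - 2λ^2 - 15λ - 80.
No integer candidate from the rational root theorem (±divisors of 80) is a root, so the roots are irrational. The cubic discriminant is Δ = -204160 < 0, so there is one real root and a complex-conjugate pair. p(6) = -26 and p(7) = 60 have opposite signs, so a root lies in (6, 7); Newton's method refines it to λ ≈ 6.3481. Dividing out (λ - (6.3481)) leaves approximately λ^2 + 4.3481λ + 12.6022. For λ^2 + 4.3481λ + 12.6022 the discriminant is -31.5028. It is negative, so the remaining roots are the complex-conjugate pair λ ≈ -2.1741 ± 2.8064i. Their product equals the constant term, so |λ|^2 ≈ 12.6022 and |λ| ≈ 3.55.
Thus the eigenvalues (to 4 decimals) are 6.3481 (modulus 6.3481); -2.1741 ± 2.8064i (modulus 3.55). The spectral radius is the largest modulus: r(A) ≈ 6.3481. (Cross-check: r(A) ≤ ||A||_2 ≈ 7.1619; equality holds whenever A is normal, though it can also hold for some non-normal A.)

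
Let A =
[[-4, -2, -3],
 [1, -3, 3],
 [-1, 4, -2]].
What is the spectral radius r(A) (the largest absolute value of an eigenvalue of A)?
r(A) = (10 + sqrt(8))/2 ≈ 6.4142

The eigenvalues of A are the roots of its characteristic polynomial. With M = A (coefficients from the trace, the sum of principal 2x2 minors, and det A):
  p(λ) = det(λ I - M) = λ^3 + 9λ^2 + 13λ - 23.
By the rational root theorem any rational root is an integer divisor of 23. Testing λ = 1: p(1) = 1 + 9 + 13 - 23 = 0, so λ = 1 is a root. Dividing out (λ - 1) leaves p(λ) = (λ - 1)(λ^2 + 10λ + 23). For λ^2 + 10λ + 23 the discriminant is 8. It is nonnegative but not a perfect square, so the roots are real and irrational: λ = (-10 ± sqrt(8))/2 ≈ -3.5858, -6.4142.
Thus the eigenvalues (to 4 decimals) are -3.5858 (modulus 3.5858); -6.4142 (modulus 6.4142); 1 (modulus 1). The spectral radius is the largest modulus: r(A) = (10 + sqrt(8))/2 ≈ 6.4142. (Cross-check: r(A) ≤ ||A||_2 ≈ 6.4887; equality holds whenever A is normal, though it can also hold for some non-normal A.)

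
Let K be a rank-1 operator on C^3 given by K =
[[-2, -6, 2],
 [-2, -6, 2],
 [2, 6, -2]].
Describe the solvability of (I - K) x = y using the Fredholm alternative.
(I - K) is invertible (det(I - K) = 11 ≠ 0), so for every y in C^3 the equation (I - K) x = y has a unique solution.

K has rank 1, so it is an outer product K = u v^T: every row of K is a multiple of one row vector. Reading off the entries, u = (2, 2, -2) and v = (-1, -3, 1) (row i of K equals u_i·v^T). A rank-one matrix u v^T satisfies K u = u (v·u) and kills the (2)-dimensional subspace v^⊥, so its characteristic polynomial is lambda^2 (lambda - v·u) with v·u = tr K = -10. Hence the eigenvalues of I - K are 1 (multiplicity 2) and 1 - (-10) = 11, so det(I - K) = 11. (Direct check: I - K =
[[3, 6, -2],
 [2, 7, -2],
 [-2, -6, 3]]
has determinant 11.) The finite-dimensional Fredholm alternative says: either (I - K) is invertible, or ker(I - K) ≠ {0} and then range(I - K) = ker((I - K)^*)^⊥, with dim ker(I - K) = dim ker((I - K)^*). Since det(I - K) ≠ 0, 1 is not an eigenvalue of K and ker(I - K) = {0}, so we are in the first case: for every y there is a unique x = (I - K)^(-1) y. Explicitly, by the Sherman–Morrison formula, (I - u v^T)^(-1) = I + u v^T/(1 - v·u), i.e. (I - K)^(-1) = I + K/(11).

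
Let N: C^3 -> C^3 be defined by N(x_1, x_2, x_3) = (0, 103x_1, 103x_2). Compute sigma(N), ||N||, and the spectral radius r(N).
sigma(N) = {0}; ||N|| = 103; r(N) = 0. (N is nilpotent with N^3 = 0.)

On C^3, N is a strictly lower-triangular matrix with 103 on the subdiagonal and zeros elsewhere, so its characteristic polynomial is lambda^3 and every eigenvalue is 0: sigma(N) = {0}. For the operator norm, N e_i = 103e_{i+1} for i = 1, ..., 2 and N e_3 = 0, so the singular values of N are 103 (with multiplicity 2) and 0; hence ||N|| = 103. The spectral radius r(N) = max|lambda| = 0. Note ||N|| > r(N) — characteristic of non-normal nilpotent operators. Indeed N^3 = 0.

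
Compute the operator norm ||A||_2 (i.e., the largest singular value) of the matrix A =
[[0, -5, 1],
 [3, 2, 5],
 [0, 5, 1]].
||A||_2 ≈ 7.7222 (= sqrt(largest eigenvalue of A^T A))

||A||_2 = sigma_max(A) = sqrt(lambda_max(A^T A)). Form the symmetric matrix M = A^T A =
[[9, 6, 15],
 [6, 54, 10],
 [15, 10, 27]].
Its characteristic polynomial (trace, sum of principal 2x2 minors, determinant of M give the coefficients) is
  p(λ) = det(λ I - M) = λ^3 - 90λ^2 + 1826λ - 900.
No integer candidate from the rational root theorem (±divisors of 900) is a root, so the roots are irrational. The cubic discriminant is Δ = 2670121696 > 0, so there are three distinct real roots. p(0) = -900 and p(1) = 837 have opposite signs, so a root lies in (0, 1); Newton's method refines it to λ ≈ 0.5054. p(29) = 753 and p(30) = -120 have opposite signs, so a root lies in (29, 30); Newton's method refines it to λ ≈ 29.8627. p(59) = -1077 and p(60) = 660 have opposite signs, so a root lies in (59, 60); Newton's method refines it to λ ≈ 59.6319. Check (Vieta): the three roots sum to 90, matching tr M = 90.
So the eigenvalues of A^T A are ≈ 0.5054, 29.8627, 59.6319 (all ≥ 0, as they must be for A^T A). The largest is λ_max ≈ 59.6319, hence ||A||_2 = sqrt(λ_max) ≈ 7.7222.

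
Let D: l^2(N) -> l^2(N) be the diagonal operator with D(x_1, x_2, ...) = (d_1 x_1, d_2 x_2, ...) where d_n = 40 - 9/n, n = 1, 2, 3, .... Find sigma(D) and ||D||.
sigma(D) = {40 - 9/n : n ≥ 1} ∪ {40}; ||D|| = 40

A bounded diagonal operator on l^2 with diagonal entries d_n has spectrum equal to the closure of {d_n : n ≥ 1}: every d_n is an eigenvalue (with eigenvector e_n), so {d_n} ⊂ sigma(D); the spectrum is closed, so its closure is too; and for lambda not in the closure, (D - lambda I) has bounded inverse (the diagonal entries 1/(d_n - lambda) are bounded). For our sequence d_n = 40 - 9/n, n = 1, 2, 3, ...:
  - {d_n} = {40 - 9/n : n ≥ 1}; the only limit point is 40
  - closure = {40 - 9/n : n ≥ 1} ∪ {40}
For the norm: a diagonal operator has ||D|| = sup_n |d_n|. Here d_n = 40 - 9/n increases monotonically from d_1 = 31 toward 40, with all terms in [31, 40); so sup_n |d_n| = 40 (the supremum is the limit, not attained). So ||D|| = 40.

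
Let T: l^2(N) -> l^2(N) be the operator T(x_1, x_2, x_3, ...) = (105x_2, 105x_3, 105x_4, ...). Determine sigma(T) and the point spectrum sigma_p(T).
sigma(T) = closed disk {z in C : |z| ≤ 105}; sigma_p(T) = open disk {z in C : |z| < 105}

Note T = 105·V where V is the unit left shift (V x)_k = x_{k+1}; so sigma(T) = 105·sigma(V) and ||T|| = 105||V||. ||T x||^2 = 11025sum_{k≥2} |x_k|^2 ≤ 11025||x||^2, with equality on {x : x_1 = 0}, so ||T|| = 105. For any lambda with |lambda| < 105, set r = lambda/105 (|r| < 1); the vector x = (1, r, r^2, ...) is in l^2 and satisfies T x = 105(r, r^2, ...) = lambda x, so lambda is an eigenvalue. On the boundary |lambda| = 105 the geometric series diverges, so no l^2 eigenvector exists, but these lambda lie in the approximate point spectrum. Hence sigma(T) is the closed disk of radius 105 and sigma_p(T) is the open disk.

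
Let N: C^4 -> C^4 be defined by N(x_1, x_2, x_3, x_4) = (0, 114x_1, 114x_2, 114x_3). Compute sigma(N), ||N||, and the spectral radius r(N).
sigma(N) = {0}; ||N|| = 114; r(N) = 0. (N is nilpotent with N^4 = 0.)

On C^4, N is a strictly lower-triangular matrix with 114 on the subdiagonal and zeros elsewhere, so its characteristic polynomial is lambda^4 and every eigenvalue is 0: sigma(N) = {0}. For the operator norm, N e_i = 114e_{i+1} for i = 1, ..., 3 and N e_4 = 0, so the singular values of N are 114 (with multiplicity 3) and 0; hence ||N|| = 114. The spectral radius r(N) = max|lambda| = 0. Note ||N|| > r(N) — characteristic of non-normal nilpotent operators. Indeed N^4 = 0.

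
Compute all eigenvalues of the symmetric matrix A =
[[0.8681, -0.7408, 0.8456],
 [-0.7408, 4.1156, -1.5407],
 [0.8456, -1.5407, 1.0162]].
sigma(A) ≈ {0, 1, 5}

A is real symmetric, so its spectrum consists of real eigenvalues. Expanding the characteristic polynomial of the displayed matrix gives
  det(λ I - A) = p(λ) = λ^3 + (-6)λ^2 + (5)λ + (0).
Solving p(λ) = 0 yields eigenvalues ≈ 0, 1, 5. (A is shown rounded to 4 decimals, so these recover the underlying integer eigenvalues to within that precision.)
Verification: the trace of A = 6 equals the sum of eigenvalues 6, and det(A) ≈ -0.0003 matches the eigenvalue product 0.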